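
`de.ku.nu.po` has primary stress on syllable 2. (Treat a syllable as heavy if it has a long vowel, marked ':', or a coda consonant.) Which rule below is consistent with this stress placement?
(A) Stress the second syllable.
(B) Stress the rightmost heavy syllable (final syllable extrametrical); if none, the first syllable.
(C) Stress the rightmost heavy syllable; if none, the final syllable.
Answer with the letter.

A

Rule A → syllable 2 ✓.
Rule B → syllable 1 (observed: 2).
Rule C → syllable 4 (observed: 2).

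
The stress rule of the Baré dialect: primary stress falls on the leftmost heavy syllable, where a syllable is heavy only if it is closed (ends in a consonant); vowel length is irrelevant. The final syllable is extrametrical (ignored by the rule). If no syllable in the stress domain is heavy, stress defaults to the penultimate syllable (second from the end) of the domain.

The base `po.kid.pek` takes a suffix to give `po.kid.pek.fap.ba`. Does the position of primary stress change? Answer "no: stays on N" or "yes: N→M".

Base `po.kid.pek` (3 syllables):
  The final syllable (3, pek) is extrametrical; the stress domain is syllables 1–2.
  Weights: 1 po L, 2 kid H.
  Heavy syllables in the domain: 2. The leftmost is syllable 2 (kid).
  → primary stress on syllable 2.
Suffixed `po.kid.pek.fap.ba` (5 syllables):
  The final syllable (5, ba) is extrametrical; the stress domain is syllables 1–4.
  Weights: 1 po L, 2 kid H, 3 pek H, 4 fap H.
  Heavy syllables in the domain: 2, 3, 4. The leftmost is syllable 2 (kid).
  → primary stress on syllable 2.

no: stays on 2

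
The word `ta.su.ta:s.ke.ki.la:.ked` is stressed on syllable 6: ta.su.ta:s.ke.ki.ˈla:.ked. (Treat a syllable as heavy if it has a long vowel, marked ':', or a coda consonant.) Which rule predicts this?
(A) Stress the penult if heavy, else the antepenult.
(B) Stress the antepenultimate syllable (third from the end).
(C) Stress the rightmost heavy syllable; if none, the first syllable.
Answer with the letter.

Rule A → syllable 6 ✓.
Rule B → syllable 5 (observed: 6).
Rule C → syllable 7 (observed: 6).

A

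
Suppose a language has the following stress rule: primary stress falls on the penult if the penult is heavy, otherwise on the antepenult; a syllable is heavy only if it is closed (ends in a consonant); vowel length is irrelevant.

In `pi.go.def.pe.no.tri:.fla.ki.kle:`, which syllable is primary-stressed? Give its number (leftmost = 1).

7

Weights: 7 fla L, 8 ki L, 9 kle: L.
The penult (syllable 8, ki) is light, so stress falls on the antepenult (syllable 7, fla).
Primary stress: syllable 7 → pi.go.def.pe.no.tri:.ˈfla.ki.kle:.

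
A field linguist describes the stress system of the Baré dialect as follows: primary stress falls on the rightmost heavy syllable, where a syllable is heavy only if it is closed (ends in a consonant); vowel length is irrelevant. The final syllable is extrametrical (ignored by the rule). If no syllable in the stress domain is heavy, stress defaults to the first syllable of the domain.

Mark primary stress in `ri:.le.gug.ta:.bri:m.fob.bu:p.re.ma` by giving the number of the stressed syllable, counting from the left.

The final syllable (9, ma) is extrametrical; the stress domain is syllables 1–8.
Weights: 1 ri: L, 2 le L, 3 gug H, 4 ta: L, 5 bri:m H, 6 fob H, 7 bu:p H, 8 re L.
Heavy syllables in the domain: 3, 5, 6, 7. The rightmost is syllable 7 (bu:p).
Primary stress: syllable 7 → ri:.le.gug.ta:.bri:m.fob.ˈbu:p.re.ma.

7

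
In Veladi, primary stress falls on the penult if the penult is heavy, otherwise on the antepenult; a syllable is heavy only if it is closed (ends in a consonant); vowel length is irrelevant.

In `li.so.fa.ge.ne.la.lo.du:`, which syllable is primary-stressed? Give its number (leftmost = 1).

Weights: 6 la L, 7 lo L, 8 du: L.
The penult (syllable 7, lo) is light, so stress falls on the antepenult (syllable 6, la).
Primary stress: syllable 6 → li.so.fa.ge.ne.ˈla.lo.du:.

6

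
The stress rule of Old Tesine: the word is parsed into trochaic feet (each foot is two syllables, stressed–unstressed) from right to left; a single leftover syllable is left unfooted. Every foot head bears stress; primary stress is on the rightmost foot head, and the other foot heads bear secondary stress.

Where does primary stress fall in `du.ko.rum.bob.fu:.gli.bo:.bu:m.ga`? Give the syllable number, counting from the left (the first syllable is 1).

8

Parse right to left into trochaic (ˈσσ) feet: du (ˈko.rum) (ˈbob.fu:) (ˈgli.bo:) (ˈbu:m.ga). Syllable 1 is left unfooted.
Foot heads (stressed positions): 2, 4, 6, 8.
End Rule Rightmost: primary stress on the rightmost head = syllable 8.
Primary stress: syllable 8 → du.ko.rum.bob.fu:.gli.bo:.ˈbu:m.ga.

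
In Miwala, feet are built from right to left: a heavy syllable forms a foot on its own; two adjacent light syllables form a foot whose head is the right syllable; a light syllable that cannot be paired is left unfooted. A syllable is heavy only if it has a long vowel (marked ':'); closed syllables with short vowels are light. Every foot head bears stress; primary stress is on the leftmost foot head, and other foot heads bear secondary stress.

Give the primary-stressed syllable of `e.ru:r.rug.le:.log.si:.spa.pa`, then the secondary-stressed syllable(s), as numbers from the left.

Weights: 1 e L, 2 ru:r H, 3 rug L, 4 le: H, 5 log L, 6 si: H, 7 spa L, 8 pa L.
Parse right to left (heavy = foot alone; LL = one foot; stranded L unfooted): e (ˈru:r) rug (ˈle:) log (ˈsi:) (spa.ˈpa).
Foot heads: 2, 4, 6, 8.
Primary stress on the leftmost head = syllable 2.
Secondary stress on 4, 6, 8: e.ˈru:r.rug.ˌle:.log.ˌsi:.spa.ˌpa.

primary 2, secondary 4, 6, 8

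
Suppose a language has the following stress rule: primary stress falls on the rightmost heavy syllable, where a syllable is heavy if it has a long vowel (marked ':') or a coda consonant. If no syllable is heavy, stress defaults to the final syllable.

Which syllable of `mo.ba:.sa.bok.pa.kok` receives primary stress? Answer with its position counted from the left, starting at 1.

6

Weights: 1 mo L, 2 ba: H, 3 sa L, 4 bok H, 5 pa L, 6 kok H.
Heavy syllables in the domain: 2, 4, 6. The rightmost is syllable 6 (kok).
Primary stress: syllable 6 → mo.ba:.sa.bok.pa.ˈkok.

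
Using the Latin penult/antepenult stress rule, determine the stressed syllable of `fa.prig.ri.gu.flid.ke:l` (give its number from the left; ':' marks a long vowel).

Classical Latin: stress the penult if heavy (long vowel or closed), else the antepenult.
Weights: 4 gu L, 5 flid H, 6 ke:l H.
The penult (syllable 5, flid) is heavy, so it takes stress.
Stress on syllable 5: fa.prig.ri.gu.ˈflid.ke:l.

5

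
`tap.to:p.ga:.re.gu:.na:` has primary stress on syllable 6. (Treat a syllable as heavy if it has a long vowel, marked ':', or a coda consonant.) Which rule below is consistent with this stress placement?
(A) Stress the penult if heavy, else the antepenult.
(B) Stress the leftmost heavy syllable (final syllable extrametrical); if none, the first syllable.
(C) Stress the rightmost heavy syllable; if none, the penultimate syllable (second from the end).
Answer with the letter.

C

Rule A → syllable 5 (observed: 6).
Rule B → syllable 1 (observed: 6).
Rule C → syllable 6 ✓.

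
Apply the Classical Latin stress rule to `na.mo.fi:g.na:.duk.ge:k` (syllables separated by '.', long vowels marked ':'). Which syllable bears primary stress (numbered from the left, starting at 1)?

Classical Latin: stress the penult if heavy (long vowel or closed), else the antepenult.
Weights: 4 na: H, 5 duk H, 6 ge:k H.
The penult (syllable 5, duk) is heavy, so it takes stress.
Stress on syllable 5: na.mo.fi:g.na:.ˈduk.ge:k.

5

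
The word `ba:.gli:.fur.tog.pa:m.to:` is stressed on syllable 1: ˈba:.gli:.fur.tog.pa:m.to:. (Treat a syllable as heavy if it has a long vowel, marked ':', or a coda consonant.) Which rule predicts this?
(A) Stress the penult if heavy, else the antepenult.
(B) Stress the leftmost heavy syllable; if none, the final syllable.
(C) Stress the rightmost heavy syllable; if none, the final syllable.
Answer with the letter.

B

Rule A → syllable 5 (observed: 1).
Rule B → syllable 1 ✓.
Rule C → syllable 6 (observed: 1).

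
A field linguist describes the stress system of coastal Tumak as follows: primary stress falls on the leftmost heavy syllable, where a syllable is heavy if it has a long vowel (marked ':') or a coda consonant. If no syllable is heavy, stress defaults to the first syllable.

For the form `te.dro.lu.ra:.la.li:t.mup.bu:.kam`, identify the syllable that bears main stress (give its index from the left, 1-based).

Weights: 1 te L, 2 dro L, 3 lu L, 4 ra: H, 5 la L, 6 li:t H, 7 mup H, 8 bu: H, 9 kam H.
Heavy syllables in the domain: 4, 6, 7, 8, 9. The leftmost is syllable 4 (ra:).
Primary stress: syllable 4 → te.dro.lu.ˈra:.la.li:t.mup.bu:.kam.

4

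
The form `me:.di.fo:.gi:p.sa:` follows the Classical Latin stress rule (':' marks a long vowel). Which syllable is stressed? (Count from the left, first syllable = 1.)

4

Classical Latin: stress the penult if heavy (long vowel or closed), else the antepenult.
Weights: 3 fo: H, 4 gi:p H, 5 sa: H.
The penult (syllable 4, gi:p) is heavy, so it takes stress.
Stress on syllable 4: me:.di.fo:.ˈgi:p.sa:.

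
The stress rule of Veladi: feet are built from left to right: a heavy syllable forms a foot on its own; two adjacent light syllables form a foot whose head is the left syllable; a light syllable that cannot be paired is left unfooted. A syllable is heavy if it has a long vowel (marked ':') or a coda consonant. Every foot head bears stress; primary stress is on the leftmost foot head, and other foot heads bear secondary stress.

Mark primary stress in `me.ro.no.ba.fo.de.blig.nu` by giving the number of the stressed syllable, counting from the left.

1

Weights: 1 me L, 2 ro L, 3 no L, 4 ba L, 5 fo L, 6 de L, 7 blig H, 8 nu L.
Parse left to right (heavy = foot alone; LL = one foot; stranded L unfooted): (ˈme.ro) (ˈno.ba) (ˈfo.de) (ˈblig) nu.
Foot heads: 1, 3, 5, 7.
Primary stress on the leftmost head = syllable 1.
Primary stress: syllable 1 → ˈme.ro.no.ba.fo.de.blig.nu.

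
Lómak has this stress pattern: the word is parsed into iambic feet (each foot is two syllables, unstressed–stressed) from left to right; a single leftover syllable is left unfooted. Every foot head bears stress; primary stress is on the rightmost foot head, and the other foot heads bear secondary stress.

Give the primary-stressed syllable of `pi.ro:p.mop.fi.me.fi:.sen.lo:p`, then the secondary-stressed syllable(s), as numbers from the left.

Parse left to right into iambic (σˈσ) feet: (pi.ˈro:p) (mop.ˈfi) (me.ˈfi:) (sen.ˈlo:p).
Foot heads (stressed positions): 2, 4, 6, 8.
End Rule Rightmost: primary stress on the rightmost head = syllable 8.
Secondary stress on 2, 4, 6: pi.ˌro:p.mop.ˌfi.me.ˌfi:.sen.ˈlo:p.

primary 8, secondary 2, 4, 6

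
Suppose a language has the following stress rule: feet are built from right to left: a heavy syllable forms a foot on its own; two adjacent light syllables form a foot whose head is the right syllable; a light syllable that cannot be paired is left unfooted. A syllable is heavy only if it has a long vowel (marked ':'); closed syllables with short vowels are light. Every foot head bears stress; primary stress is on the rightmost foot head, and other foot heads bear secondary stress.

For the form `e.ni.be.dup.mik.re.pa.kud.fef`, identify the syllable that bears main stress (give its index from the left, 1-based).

Weights: 1 e L, 2 ni L, 3 be L, 4 dup L, 5 mik L, 6 re L, 7 pa L, 8 kud L, 9 fef L.
Parse right to left (heavy = foot alone; LL = one foot; stranded L unfooted): e (ni.ˈbe) (dup.ˈmik) (re.ˈpa) (kud.ˈfef).
Foot heads: 3, 5, 7, 9.
Primary stress on the rightmost head = syllable 9.
Primary stress: syllable 9 → e.ni.be.dup.mik.re.pa.kud.ˈfef.

9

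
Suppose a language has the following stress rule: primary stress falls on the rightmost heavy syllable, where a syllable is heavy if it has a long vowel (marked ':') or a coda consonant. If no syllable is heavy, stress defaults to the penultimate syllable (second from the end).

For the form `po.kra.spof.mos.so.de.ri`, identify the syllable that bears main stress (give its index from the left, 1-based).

4

Weights: 1 po L, 2 kra L, 3 spof H, 4 mos H, 5 so L, 6 de L, 7 ri L.
Heavy syllables in the domain: 3, 4. The rightmost is syllable 4 (mos).
Primary stress: syllable 4 → po.kra.spof.ˈmos.so.de.ri.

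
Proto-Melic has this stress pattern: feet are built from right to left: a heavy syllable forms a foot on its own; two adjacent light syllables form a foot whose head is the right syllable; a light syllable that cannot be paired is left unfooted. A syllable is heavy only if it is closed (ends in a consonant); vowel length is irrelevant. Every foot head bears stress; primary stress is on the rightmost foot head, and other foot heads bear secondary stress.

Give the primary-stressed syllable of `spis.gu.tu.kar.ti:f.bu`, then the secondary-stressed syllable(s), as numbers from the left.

Weights: 1 spis H, 2 gu L, 3 tu L, 4 kar H, 5 ti:f H, 6 bu L.
Parse right to left (heavy = foot alone; LL = one foot; stranded L unfooted): (ˈspis) (gu.ˈtu) (ˈkar) (ˈti:f) bu.
Foot heads: 1, 3, 4, 5.
Primary stress on the rightmost head = syllable 5.
Secondary stress on 1, 3, 4: ˌspis.gu.ˌtu.ˌkar.ˈti:f.bu.

primary 5, secondary 1, 3, 4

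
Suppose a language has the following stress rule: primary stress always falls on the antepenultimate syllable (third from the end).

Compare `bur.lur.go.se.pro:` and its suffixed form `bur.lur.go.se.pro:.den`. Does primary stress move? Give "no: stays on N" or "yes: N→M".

yes: 3→4

Base `bur.lur.go.se.pro:` (5 syllables):
  The word has 5 syllables; the antepenultimate syllable (third from the end) is syllable 3 (go).
  → primary stress on syllable 3.
Suffixed `bur.lur.go.se.pro:.den` (6 syllables):
  The word has 6 syllables; the antepenultimate syllable (third from the end) is syllable 4 (se).
  → primary stress on syllable 4.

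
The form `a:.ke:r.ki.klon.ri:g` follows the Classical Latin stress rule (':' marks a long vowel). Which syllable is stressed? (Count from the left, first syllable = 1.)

4

Classical Latin: stress the penult if heavy (long vowel or closed), else the antepenult.
Weights: 3 ki L, 4 klon H, 5 ri:g H.
The penult (syllable 4, klon) is heavy, so it takes stress.
Stress on syllable 4: a:.ke:r.ki.ˈklon.ri:g.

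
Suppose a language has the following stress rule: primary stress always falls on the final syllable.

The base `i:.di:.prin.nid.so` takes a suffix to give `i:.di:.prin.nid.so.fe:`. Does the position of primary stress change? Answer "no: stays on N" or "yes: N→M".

Base `i:.di:.prin.nid.so` (5 syllables):
  The word has 5 syllables; the final syllable is syllable 5 (so).
  → primary stress on syllable 5.
Suffixed `i:.di:.prin.nid.so.fe:` (6 syllables):
  The word has 6 syllables; the final syllable is syllable 6 (fe:).
  → primary stress on syllable 6.

yes: 5→6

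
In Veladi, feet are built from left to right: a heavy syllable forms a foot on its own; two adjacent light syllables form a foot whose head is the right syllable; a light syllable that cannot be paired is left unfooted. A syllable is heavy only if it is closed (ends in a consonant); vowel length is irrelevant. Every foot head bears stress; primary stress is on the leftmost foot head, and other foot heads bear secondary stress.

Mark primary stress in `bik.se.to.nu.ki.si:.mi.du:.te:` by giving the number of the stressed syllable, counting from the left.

Weights: 1 bik H, 2 se L, 3 to L, 4 nu L, 5 ki L, 6 si: L, 7 mi L, 8 du: L, 9 te: L.
Parse left to right (heavy = foot alone; LL = one foot; stranded L unfooted): (ˈbik) (se.ˈto) (nu.ˈki) (si:.ˈmi) (du:.ˈte:).
Foot heads: 1, 3, 5, 7, 9.
Primary stress on the leftmost head = syllable 1.
Primary stress: syllable 1 → ˈbik.se.to.nu.ki.si:.mi.du:.te:.

1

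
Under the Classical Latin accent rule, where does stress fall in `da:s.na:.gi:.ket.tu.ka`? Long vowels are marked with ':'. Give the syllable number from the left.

4

Classical Latin: stress the penult if heavy (long vowel or closed), else the antepenult.
Weights: 4 ket H, 5 tu L, 6 ka L.
The penult (syllable 5, tu) is light, so stress falls on the antepenult (syllable 4, ket).
Stress on syllable 4: da:s.na:.gi:.ˈket.tu.ka.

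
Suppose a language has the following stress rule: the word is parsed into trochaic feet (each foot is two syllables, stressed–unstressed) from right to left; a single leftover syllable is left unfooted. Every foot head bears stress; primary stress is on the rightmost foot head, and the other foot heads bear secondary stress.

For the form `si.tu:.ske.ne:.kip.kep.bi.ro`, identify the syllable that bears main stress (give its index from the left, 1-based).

Parse right to left into trochaic (ˈσσ) feet: (ˈsi.tu:) (ˈske.ne:) (ˈkip.kep) (ˈbi.ro).
Foot heads (stressed positions): 1, 3, 5, 7.
End Rule Rightmost: primary stress on the rightmost head = syllable 7.
Primary stress: syllable 7 → si.tu:.ske.ne:.kip.kep.ˈbi.ro.

7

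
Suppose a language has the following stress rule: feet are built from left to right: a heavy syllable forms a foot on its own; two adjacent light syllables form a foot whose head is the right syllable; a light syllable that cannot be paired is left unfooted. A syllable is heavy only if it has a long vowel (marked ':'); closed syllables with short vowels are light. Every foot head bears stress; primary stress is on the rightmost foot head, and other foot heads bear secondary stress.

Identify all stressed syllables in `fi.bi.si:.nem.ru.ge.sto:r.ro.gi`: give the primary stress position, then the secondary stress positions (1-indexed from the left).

primary 9, secondary 2, 3, 5, 7

Weights: 1 fi L, 2 bi L, 3 si: H, 4 nem L, 5 ru L, 6 ge L, 7 sto:r H, 8 ro L, 9 gi L.
Parse left to right (heavy = foot alone; LL = one foot; stranded L unfooted): (fi.ˈbi) (ˈsi:) (nem.ˈru) ge (ˈsto:r) (ro.ˈgi).
Foot heads: 2, 3, 5, 7, 9.
Primary stress on the rightmost head = syllable 9.
Secondary stress on 2, 3, 5, 7: fi.ˌbi.ˌsi:.nem.ˌru.ge.ˌsto:r.ro.ˈgi.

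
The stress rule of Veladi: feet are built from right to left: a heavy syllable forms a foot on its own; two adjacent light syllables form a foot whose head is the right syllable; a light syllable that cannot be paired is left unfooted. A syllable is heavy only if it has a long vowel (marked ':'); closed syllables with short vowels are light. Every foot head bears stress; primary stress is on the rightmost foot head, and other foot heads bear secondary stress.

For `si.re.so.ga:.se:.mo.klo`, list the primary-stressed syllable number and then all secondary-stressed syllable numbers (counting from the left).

primary 7, secondary 3, 4, 5

Weights: 1 si L, 2 re L, 3 so L, 4 ga: H, 5 se: H, 6 mo L, 7 klo L.
Parse right to left (heavy = foot alone; LL = one foot; stranded L unfooted): si (re.ˈso) (ˈga:) (ˈse:) (mo.ˈklo).
Foot heads: 3, 4, 5, 7.
Primary stress on the rightmost head = syllable 7.
Secondary stress on 3, 4, 5: si.re.ˌso.ˌga:.ˌse:.mo.ˈklo.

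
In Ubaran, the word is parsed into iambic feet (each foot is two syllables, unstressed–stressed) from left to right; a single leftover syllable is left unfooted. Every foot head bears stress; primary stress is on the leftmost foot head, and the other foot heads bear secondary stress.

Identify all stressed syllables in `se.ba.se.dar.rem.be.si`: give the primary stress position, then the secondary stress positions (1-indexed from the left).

Parse left to right into iambic (σˈσ) feet: (se.ˈba) (se.ˈdar) (rem.ˈbe) si. Syllable 7 is left unfooted.
Foot heads (stressed positions): 2, 4, 6.
End Rule Leftmost: primary stress on the leftmost head = syllable 2.
Secondary stress on 4, 6: se.ˈba.se.ˌdar.rem.ˌbe.si.

primary 2, secondary 4, 6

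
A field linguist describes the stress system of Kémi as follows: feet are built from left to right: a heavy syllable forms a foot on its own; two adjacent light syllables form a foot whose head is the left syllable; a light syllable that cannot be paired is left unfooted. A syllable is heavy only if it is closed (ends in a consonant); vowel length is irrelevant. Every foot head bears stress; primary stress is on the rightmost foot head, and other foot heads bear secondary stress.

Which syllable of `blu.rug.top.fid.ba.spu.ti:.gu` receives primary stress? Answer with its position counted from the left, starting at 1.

7

Weights: 1 blu L, 2 rug H, 3 top H, 4 fid H, 5 ba L, 6 spu L, 7 ti: L, 8 gu L.
Parse left to right (heavy = foot alone; LL = one foot; stranded L unfooted): blu (ˈrug) (ˈtop) (ˈfid) (ˈba.spu) (ˈti:.gu).
Foot heads: 2, 3, 4, 5, 7.
Primary stress on the rightmost head = syllable 7.
Primary stress: syllable 7 → blu.rug.top.fid.ba.spu.ˈti:.gu.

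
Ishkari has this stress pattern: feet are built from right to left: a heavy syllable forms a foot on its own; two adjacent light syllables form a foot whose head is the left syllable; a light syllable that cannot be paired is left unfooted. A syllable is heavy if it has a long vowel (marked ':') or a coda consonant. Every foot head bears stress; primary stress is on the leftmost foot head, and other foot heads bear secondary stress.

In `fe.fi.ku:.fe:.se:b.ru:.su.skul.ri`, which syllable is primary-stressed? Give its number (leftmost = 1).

1

Weights: 1 fe L, 2 fi L, 3 ku: H, 4 fe: H, 5 se:b H, 6 ru: H, 7 su L, 8 skul H, 9 ri L.
Parse right to left (heavy = foot alone; LL = one foot; stranded L unfooted): (ˈfe.fi) (ˈku:) (ˈfe:) (ˈse:b) (ˈru:) su (ˈskul) ri.
Foot heads: 1, 3, 4, 5, 6, 8.
Primary stress on the leftmost head = syllable 1.
Primary stress: syllable 1 → ˈfe.fi.ku:.fe:.se:b.ru:.su.skul.ri.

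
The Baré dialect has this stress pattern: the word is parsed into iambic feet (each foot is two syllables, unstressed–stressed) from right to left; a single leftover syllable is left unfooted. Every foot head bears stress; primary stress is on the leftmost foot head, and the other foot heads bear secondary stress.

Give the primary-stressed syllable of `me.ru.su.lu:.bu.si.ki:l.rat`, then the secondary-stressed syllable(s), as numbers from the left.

Parse right to left into iambic (σˈσ) feet: (me.ˈru) (su.ˈlu:) (bu.ˈsi) (ki:l.ˈrat).
Foot heads (stressed positions): 2, 4, 6, 8.
End Rule Leftmost: primary stress on the leftmost head = syllable 2.
Secondary stress on 4, 6, 8: me.ˈru.su.ˌlu:.bu.ˌsi.ki:l.ˌrat.

primary 2, secondary 4, 6, 8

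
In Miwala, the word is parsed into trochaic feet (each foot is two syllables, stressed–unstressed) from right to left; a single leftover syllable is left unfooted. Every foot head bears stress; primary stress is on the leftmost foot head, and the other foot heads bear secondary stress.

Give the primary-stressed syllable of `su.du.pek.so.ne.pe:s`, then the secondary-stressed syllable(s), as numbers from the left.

Parse right to left into trochaic (ˈσσ) feet: (ˈsu.du) (ˈpek.so) (ˈne.pe:s).
Foot heads (stressed positions): 1, 3, 5.
End Rule Leftmost: primary stress on the leftmost head = syllable 1.
Secondary stress on 3, 5: ˈsu.du.ˌpek.so.ˌne.pe:s.

primary 1, secondary 3, 5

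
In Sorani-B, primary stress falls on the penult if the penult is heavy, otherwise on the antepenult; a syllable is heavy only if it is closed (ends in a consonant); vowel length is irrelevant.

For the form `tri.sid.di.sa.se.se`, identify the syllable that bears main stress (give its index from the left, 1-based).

Weights: 4 sa L, 5 se L, 6 se L.
The penult (syllable 5, se) is light, so stress falls on the antepenult (syllable 4, sa).
Primary stress: syllable 4 → tri.sid.di.ˈsa.se.se.

4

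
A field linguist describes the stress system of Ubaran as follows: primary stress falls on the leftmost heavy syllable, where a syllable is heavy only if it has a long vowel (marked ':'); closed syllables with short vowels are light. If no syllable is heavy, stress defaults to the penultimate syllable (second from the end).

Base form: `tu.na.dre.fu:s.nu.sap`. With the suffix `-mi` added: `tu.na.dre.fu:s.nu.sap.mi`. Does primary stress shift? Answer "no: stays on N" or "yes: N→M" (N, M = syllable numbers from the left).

Base `tu.na.dre.fu:s.nu.sap` (6 syllables):
  Weights: 1 tu L, 2 na L, 3 dre L, 4 fu:s H, 5 nu L, 6 sap L.
  Heavy syllables in the domain: 4. The leftmost is syllable 4 (fu:s).
  → primary stress on syllable 4.
Suffixed `tu.na.dre.fu:s.nu.sap.mi` (7 syllables):
  Weights: 1 tu L, 2 na L, 3 dre L, 4 fu:s H, 5 nu L, 6 sap L, 7 mi L.
  Heavy syllables in the domain: 4. The leftmost is syllable 4 (fu:s).
  → primary stress on syllable 4.

no: stays on 4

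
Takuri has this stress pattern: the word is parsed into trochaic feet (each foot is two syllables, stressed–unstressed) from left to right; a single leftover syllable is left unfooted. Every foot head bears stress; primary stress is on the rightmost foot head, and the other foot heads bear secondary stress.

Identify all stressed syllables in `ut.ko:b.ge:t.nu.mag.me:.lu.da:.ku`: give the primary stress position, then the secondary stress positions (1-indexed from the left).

primary 7, secondary 1, 3, 5

Parse left to right into trochaic (ˈσσ) feet: (ˈut.ko:b) (ˈge:t.nu) (ˈmag.me:) (ˈlu.da:) ku. Syllable 9 is left unfooted.
Foot heads (stressed positions): 1, 3, 5, 7.
End Rule Rightmost: primary stress on the rightmost head = syllable 7.
Secondary stress on 1, 3, 5: ˌut.ko:b.ˌge:t.nu.ˌmag.me:.ˈlu.da:.ku.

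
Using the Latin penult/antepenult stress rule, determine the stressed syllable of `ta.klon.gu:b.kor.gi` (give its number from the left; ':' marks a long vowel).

4

Classical Latin: stress the penult if heavy (long vowel or closed), else the antepenult.
Weights: 3 gu:b H, 4 kor H, 5 gi L.
The penult (syllable 4, kor) is heavy, so it takes stress.
Stress on syllable 4: ta.klon.gu:b.ˈkor.gi.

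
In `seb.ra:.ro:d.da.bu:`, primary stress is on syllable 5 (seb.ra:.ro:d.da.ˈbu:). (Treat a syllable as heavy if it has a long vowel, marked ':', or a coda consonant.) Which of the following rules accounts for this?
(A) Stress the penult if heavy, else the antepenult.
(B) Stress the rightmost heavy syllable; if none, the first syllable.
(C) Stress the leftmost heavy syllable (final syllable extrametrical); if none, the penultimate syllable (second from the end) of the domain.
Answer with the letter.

Rule A → syllable 3 (observed: 5).
Rule B → syllable 5 ✓.
Rule C → syllable 1 (observed: 5).

B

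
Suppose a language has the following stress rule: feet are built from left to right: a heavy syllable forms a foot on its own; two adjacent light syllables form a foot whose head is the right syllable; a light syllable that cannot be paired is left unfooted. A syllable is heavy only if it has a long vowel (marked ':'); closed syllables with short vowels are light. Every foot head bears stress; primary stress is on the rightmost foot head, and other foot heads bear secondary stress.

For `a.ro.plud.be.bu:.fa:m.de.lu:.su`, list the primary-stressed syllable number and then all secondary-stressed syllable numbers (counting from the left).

Weights: 1 a L, 2 ro L, 3 plud L, 4 be L, 5 bu: H, 6 fa:m H, 7 de L, 8 lu: H, 9 su L.
Parse left to right (heavy = foot alone; LL = one foot; stranded L unfooted): (a.ˈro) (plud.ˈbe) (ˈbu:) (ˈfa:m) de (ˈlu:) su.
Foot heads: 2, 4, 5, 6, 8.
Primary stress on the rightmost head = syllable 8.
Secondary stress on 2, 4, 5, 6: a.ˌro.plud.ˌbe.ˌbu:.ˌfa:m.de.ˈlu:.su.

primary 8, secondary 2, 4, 5, 6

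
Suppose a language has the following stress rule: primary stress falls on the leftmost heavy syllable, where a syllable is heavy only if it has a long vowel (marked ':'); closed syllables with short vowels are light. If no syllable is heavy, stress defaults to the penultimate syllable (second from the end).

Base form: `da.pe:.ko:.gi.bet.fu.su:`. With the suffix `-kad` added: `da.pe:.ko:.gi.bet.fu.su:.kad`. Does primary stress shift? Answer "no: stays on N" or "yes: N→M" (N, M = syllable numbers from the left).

Base `da.pe:.ko:.gi.bet.fu.su:` (7 syllables):
  Weights: 1 da L, 2 pe: H, 3 ko: H, 4 gi L, 5 bet L, 6 fu L, 7 su: H.
  Heavy syllables in the domain: 2, 3, 7. The leftmost is syllable 2 (pe:).
  → primary stress on syllable 2.
Suffixed `da.pe:.ko:.gi.bet.fu.su:.kad` (8 syllables):
  Weights: 1 da L, 2 pe: H, 3 ko: H, 4 gi L, 5 bet L, 6 fu L, 7 su: H, 8 kad L.
  Heavy syllables in the domain: 2, 3, 7. The leftmost is syllable 2 (pe:).
  → primary stress on syllable 2.

no: stays on 2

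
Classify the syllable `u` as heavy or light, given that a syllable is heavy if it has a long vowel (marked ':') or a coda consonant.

light

`u`: short vowel, open (no coda). Short vowel, open → light.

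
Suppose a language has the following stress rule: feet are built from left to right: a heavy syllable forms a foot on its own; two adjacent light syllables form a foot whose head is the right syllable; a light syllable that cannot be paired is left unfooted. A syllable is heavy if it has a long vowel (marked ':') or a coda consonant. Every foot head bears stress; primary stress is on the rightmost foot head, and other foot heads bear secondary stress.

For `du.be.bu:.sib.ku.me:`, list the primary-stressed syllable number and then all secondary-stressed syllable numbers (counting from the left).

primary 6, secondary 2, 3, 4

Weights: 1 du L, 2 be L, 3 bu: H, 4 sib H, 5 ku L, 6 me: H.
Parse left to right (heavy = foot alone; LL = one foot; stranded L unfooted): (du.ˈbe) (ˈbu:) (ˈsib) ku (ˈme:).
Foot heads: 2, 3, 4, 6.
Primary stress on the rightmost head = syllable 6.
Secondary stress on 2, 3, 4: du.ˌbe.ˌbu:.ˌsib.ku.ˈme:.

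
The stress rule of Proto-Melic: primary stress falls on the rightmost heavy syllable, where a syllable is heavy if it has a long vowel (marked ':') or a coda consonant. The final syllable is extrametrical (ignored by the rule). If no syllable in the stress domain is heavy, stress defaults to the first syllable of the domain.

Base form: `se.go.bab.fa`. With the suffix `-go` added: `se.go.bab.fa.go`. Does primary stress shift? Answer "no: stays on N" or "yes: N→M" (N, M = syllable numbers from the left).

no: stays on 3

Base `se.go.bab.fa` (4 syllables):
  The final syllable (4, fa) is extrametrical; the stress domain is syllables 1–3.
  Weights: 1 se L, 2 go L, 3 bab H.
  Heavy syllables in the domain: 3. The rightmost is syllable 3 (bab).
  → primary stress on syllable 3.
Suffixed `se.go.bab.fa.go` (5 syllables):
  The final syllable (5, go) is extrametrical; the stress domain is syllables 1–4.
  Weights: 1 se L, 2 go L, 3 bab H, 4 fa L.
  Heavy syllables in the domain: 3. The rightmost is syllable 3 (bab).
  → primary stress on syllable 3.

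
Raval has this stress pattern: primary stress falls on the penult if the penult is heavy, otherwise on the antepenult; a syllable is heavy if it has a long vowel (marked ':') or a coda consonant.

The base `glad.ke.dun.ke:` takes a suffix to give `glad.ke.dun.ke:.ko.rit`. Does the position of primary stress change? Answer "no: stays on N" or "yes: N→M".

Base `glad.ke.dun.ke:` (4 syllables):
  Weights: 2 ke L, 3 dun H, 4 ke: H.
  The penult (syllable 3, dun) is heavy, so it takes stress.
  → primary stress on syllable 3.
Suffixed `glad.ke.dun.ke:.ko.rit` (6 syllables):
  Weights: 4 ke: H, 5 ko L, 6 rit H.
  The penult (syllable 5, ko) is light, so stress falls on the antepenult (syllable 4, ke:).
  → primary stress on syllable 4.

yes: 3→4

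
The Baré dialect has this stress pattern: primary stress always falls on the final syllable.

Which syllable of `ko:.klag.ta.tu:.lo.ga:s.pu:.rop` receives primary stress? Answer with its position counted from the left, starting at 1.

8

The word has 8 syllables; the final syllable is syllable 8 (rop).
Primary stress: syllable 8 → ko:.klag.ta.tu:.lo.ga:s.pu:.ˈrop.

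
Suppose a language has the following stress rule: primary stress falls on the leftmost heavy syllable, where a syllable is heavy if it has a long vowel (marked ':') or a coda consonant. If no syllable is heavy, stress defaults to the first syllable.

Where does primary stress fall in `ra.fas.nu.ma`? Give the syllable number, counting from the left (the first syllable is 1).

2

Weights: 1 ra L, 2 fas H, 3 nu L, 4 ma L.
Heavy syllables in the domain: 2. The leftmost is syllable 2 (fas).
Primary stress: syllable 2 → ra.ˈfas.nu.ma.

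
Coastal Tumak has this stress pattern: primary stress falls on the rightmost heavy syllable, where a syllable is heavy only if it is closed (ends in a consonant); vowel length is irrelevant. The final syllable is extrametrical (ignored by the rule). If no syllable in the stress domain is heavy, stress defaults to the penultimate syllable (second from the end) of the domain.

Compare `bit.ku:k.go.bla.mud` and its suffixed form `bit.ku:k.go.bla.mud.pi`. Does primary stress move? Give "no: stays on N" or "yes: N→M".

Base `bit.ku:k.go.bla.mud` (5 syllables):
  The final syllable (5, mud) is extrametrical; the stress domain is syllables 1–4.
  Weights: 1 bit H, 2 ku:k H, 3 go L, 4 bla L.
  Heavy syllables in the domain: 1, 2. The rightmost is syllable 2 (ku:k).
  → primary stress on syllable 2.
Suffixed `bit.ku:k.go.bla.mud.pi` (6 syllables):
  The final syllable (6, pi) is extrametrical; the stress domain is syllables 1–5.
  Weights: 1 bit H, 2 ku:k H, 3 go L, 4 bla L, 5 mud H.
  Heavy syllables in the domain: 1, 2, 5. The rightmost is syllable 5 (mud).
  → primary stress on syllable 5.

yes: 2→5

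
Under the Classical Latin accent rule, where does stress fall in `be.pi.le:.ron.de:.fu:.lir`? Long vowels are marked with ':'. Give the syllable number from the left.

Classical Latin: stress the penult if heavy (long vowel or closed), else the antepenult.
Weights: 5 de: H, 6 fu: H, 7 lir H.
The penult (syllable 6, fu:) is heavy, so it takes stress.
Stress on syllable 6: be.pi.le:.ron.de:.ˈfu:.lir.

6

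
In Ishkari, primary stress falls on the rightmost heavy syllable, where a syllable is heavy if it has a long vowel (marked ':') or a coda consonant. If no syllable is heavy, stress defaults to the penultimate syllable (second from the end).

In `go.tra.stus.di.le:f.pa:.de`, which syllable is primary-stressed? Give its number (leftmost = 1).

6

Weights: 1 go L, 2 tra L, 3 stus H, 4 di L, 5 le:f H, 6 pa: H, 7 de L.
Heavy syllables in the domain: 3, 5, 6. The rightmost is syllable 6 (pa:).
Primary stress: syllable 6 → go.tra.stus.di.le:f.ˈpa:.de.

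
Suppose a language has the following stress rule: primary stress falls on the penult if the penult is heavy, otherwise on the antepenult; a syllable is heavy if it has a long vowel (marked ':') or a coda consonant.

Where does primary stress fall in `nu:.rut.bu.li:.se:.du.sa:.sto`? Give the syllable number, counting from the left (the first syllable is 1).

7

Weights: 6 du L, 7 sa: H, 8 sto L.
The penult (syllable 7, sa:) is heavy, so it takes stress.
Primary stress: syllable 7 → nu:.rut.bu.li:.se:.du.ˈsa:.sto.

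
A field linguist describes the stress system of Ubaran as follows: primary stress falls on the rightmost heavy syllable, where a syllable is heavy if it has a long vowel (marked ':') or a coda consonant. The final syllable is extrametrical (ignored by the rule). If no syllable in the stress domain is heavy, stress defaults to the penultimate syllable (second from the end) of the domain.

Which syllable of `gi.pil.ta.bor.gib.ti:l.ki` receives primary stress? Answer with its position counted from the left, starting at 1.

6

The final syllable (7, ki) is extrametrical; the stress domain is syllables 1–6.
Weights: 1 gi L, 2 pil H, 3 ta L, 4 bor H, 5 gib H, 6 ti:l H.
Heavy syllables in the domain: 2, 4, 5, 6. The rightmost is syllable 6 (ti:l).
Primary stress: syllable 6 → gi.pil.ta.bor.gib.ˈti:l.ki.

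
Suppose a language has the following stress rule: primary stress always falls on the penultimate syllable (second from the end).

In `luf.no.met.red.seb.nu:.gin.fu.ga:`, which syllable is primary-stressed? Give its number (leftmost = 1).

The word has 9 syllables; the penultimate syllable (second from the end) is syllable 8 (fu).
Primary stress: syllable 8 → luf.no.met.red.seb.nu:.gin.ˈfu.ga:.

8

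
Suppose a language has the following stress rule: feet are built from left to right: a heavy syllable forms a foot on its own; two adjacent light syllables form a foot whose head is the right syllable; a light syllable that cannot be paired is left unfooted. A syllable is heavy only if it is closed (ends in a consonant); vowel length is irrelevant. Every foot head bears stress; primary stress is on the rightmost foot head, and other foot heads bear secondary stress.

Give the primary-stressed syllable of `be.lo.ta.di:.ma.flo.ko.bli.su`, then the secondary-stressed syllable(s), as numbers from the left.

Weights: 1 be L, 2 lo L, 3 ta L, 4 di: L, 5 ma L, 6 flo L, 7 ko L, 8 bli L, 9 su L.
Parse left to right (heavy = foot alone; LL = one foot; stranded L unfooted): (be.ˈlo) (ta.ˈdi:) (ma.ˈflo) (ko.ˈbli) su.
Foot heads: 2, 4, 6, 8.
Primary stress on the rightmost head = syllable 8.
Secondary stress on 2, 4, 6: be.ˌlo.ta.ˌdi:.ma.ˌflo.ko.ˈbli.su.

primary 8, secondary 2, 4, 6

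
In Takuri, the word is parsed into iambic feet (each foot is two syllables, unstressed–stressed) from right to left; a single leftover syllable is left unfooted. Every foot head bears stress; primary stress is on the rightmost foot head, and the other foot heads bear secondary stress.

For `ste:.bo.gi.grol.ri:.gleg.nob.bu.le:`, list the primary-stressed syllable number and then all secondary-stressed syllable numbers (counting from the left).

primary 9, secondary 3, 5, 7

Parse right to left into iambic (σˈσ) feet: ste: (bo.ˈgi) (grol.ˈri:) (gleg.ˈnob) (bu.ˈle:). Syllable 1 is left unfooted.
Foot heads (stressed positions): 3, 5, 7, 9.
End Rule Rightmost: primary stress on the rightmost head = syllable 9.
Secondary stress on 3, 5, 7: ste:.bo.ˌgi.grol.ˌri:.gleg.ˌnob.bu.ˈle:.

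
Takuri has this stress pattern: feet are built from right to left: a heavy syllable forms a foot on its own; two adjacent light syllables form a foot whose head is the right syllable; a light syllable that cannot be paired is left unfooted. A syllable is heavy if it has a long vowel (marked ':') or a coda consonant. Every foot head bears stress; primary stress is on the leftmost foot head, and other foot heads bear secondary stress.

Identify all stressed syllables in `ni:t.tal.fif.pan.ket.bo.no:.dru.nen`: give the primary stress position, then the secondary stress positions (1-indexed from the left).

Weights: 1 ni:t H, 2 tal H, 3 fif H, 4 pan H, 5 ket H, 6 bo L, 7 no: H, 8 dru L, 9 nen H.
Parse right to left (heavy = foot alone; LL = one foot; stranded L unfooted): (ˈni:t) (ˈtal) (ˈfif) (ˈpan) (ˈket) bo (ˈno:) dru (ˈnen).
Foot heads: 1, 2, 3, 4, 5, 7, 9.
Primary stress on the leftmost head = syllable 1.
Secondary stress on 2, 3, 4, 5, 7, 9: ˈni:t.ˌtal.ˌfif.ˌpan.ˌket.bo.ˌno:.dru.ˌnen.

primary 1, secondary 2, 3, 4, 5, 7, 9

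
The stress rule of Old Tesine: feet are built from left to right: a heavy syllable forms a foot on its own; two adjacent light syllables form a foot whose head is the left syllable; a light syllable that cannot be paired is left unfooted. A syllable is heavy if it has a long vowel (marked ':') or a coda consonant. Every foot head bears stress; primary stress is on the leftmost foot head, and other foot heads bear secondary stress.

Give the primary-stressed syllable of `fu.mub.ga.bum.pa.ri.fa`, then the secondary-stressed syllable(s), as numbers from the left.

Weights: 1 fu L, 2 mub H, 3 ga L, 4 bum H, 5 pa L, 6 ri L, 7 fa L.
Parse left to right (heavy = foot alone; LL = one foot; stranded L unfooted): fu (ˈmub) ga (ˈbum) (ˈpa.ri) fa.
Foot heads: 2, 4, 5.
Primary stress on the leftmost head = syllable 2.
Secondary stress on 4, 5: fu.ˈmub.ga.ˌbum.ˌpa.ri.fa.

primary 2, secondary 4, 5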